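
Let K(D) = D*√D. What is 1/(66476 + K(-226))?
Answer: 16619/1107650438 + 113*I*√226/2215300876 ≈ 1.5004e-5 + 7.6683e-7*I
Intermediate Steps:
K(D) = D^(3/2)
1/(66476 + K(-226)) = 1/(66476 + (-226)^(3/2)) = 1/(66476 - 226*I*√226)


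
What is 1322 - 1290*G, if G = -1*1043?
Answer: 1346792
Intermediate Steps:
G = -1043
1322 - 1290*G = 1322 - 1290*(-1043) = 1322 + 1345470 = 1346792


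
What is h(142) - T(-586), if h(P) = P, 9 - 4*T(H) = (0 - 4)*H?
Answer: 2903/4 ≈ 725.75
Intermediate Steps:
T(H) = 9/4 + H (T(H) = 9/4 - (0 - 4)*H/4 = 9/4 - (-1)*H = 9/4 + H)
h(142) - T(-586) = 142 - (9/4 - 586) = 142 - 1*(-2335/4) = 142 + 2335/4 = 2903/4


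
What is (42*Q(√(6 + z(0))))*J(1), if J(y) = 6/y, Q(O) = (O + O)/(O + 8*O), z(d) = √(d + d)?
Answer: 56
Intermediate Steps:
z(d) = √2*√d (z(d) = √(2*d) = √2*√d)
Q(O) = 2/9 (Q(O) = (2*O)/((9*O)) = (2*O)*(1/(9*O)) = 2/9)
(42*Q(√(6 + z(0))))*J(1) = (42*(2/9))*(6/1) = 28*(6*1)/3 = (28/3)*6 = 56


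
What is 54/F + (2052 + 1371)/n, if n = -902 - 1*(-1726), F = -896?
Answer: 188907/46144 ≈ 4.0939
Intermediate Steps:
n = 824 (n = -902 + 1726 = 824)
54/F + (2052 + 1371)/n = 54/(-896) + (2052 + 1371)/824 = 54*(-1/896) + 3423*(1/824) = -27/448 + 3423/824 = 188907/46144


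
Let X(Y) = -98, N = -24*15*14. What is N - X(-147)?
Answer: -4942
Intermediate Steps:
N = -5040 (N = -360*14 = -5040)
N - X(-147) = -5040 - 1*(-98) = -5040 + 98 = -4942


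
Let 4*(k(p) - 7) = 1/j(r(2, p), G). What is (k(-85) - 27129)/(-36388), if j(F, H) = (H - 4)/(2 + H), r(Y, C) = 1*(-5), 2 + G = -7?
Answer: 1410337/1892176 ≈ 0.74535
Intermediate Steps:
G = -9 (G = -2 - 7 = -9)
r(Y, C) = -5
j(F, H) = (-4 + H)/(2 + H)
k(p) = 371/52 (k(p) = 7 + 1/(4*(((-4 - 9)/(2 - 9)))) = 7 + 1/(4*((-13/(-7)))) = 7 + 1/(4*((-⅐*(-13)))) = 7 + 1/(4*(13/7)) = 7 + (¼)*(7/13) = 7 + 7/52 = 371/52)
(k(-85) - 27129)/(-36388) = (371/52 - 27129)/(-36388) = -1410337/52*(-1/36388) = 1410337/1892176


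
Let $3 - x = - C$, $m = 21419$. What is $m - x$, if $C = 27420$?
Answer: $-6004$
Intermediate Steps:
$x = 27423$ ($x = 3 - \left(-1\right) 27420 = 3 - -27420 = 3 + 27420 = 27423$)
$m - x = 21419 - 27423 = -6004$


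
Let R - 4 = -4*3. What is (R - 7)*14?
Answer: -210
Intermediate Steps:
R = -8 (R = 4 - 4*3 = 4 - 12 = -8)
(R - 7)*14 = (-8 - 7)*14 = -15*14 = -210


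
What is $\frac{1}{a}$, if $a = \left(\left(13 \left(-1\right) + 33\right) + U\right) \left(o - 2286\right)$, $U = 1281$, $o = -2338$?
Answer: $- \frac{1}{6015824} \approx -1.6623 \cdot 10^{-7}$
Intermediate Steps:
$a = -6015824$ ($a = \left(\left(13 \left(-1\right) + 33\right) + 1281\right) \left(-2338 - 2286\right) = \left(\left(-13 + 33\right) + 1281\right) \left(-4624\right) = \left(20 + 1281\right) \left(-4624\right) = 1301 \left(-4624\right) = -6015824$)
$\frac{1}{a} = \frac{1}{-6015824} = - \frac{1}{6015824}$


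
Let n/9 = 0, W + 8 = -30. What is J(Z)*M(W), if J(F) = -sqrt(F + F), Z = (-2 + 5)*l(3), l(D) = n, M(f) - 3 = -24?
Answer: 0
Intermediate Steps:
W = -38 (W = -8 - 30 = -38)
M(f) = -21 (M(f) = 3 - 24 = -21)
n = 0 (n = 9*0 = 0)
l(D) = 0
Z = 0 (Z = (-2 + 5)*0 = 3*0 = 0)
J(F) = -sqrt(2)*sqrt(F) (J(F) = -sqrt(2*F) = -sqrt(2)*sqrt(F))
J(Z)*M(W) = -sqrt(2)*sqrt(0)*(-21) = -1*sqrt(2)*0*(-21) = 0*(-21) = 0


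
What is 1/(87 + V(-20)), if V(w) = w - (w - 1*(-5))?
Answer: 1/82 ≈ 0.012195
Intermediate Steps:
V(w) = -5 (V(w) = w - (w + 5) = w - (5 + w) = w + (-5 - w) = -5)
1/(87 + V(-20)) = 1/(87 - 5) = 1/82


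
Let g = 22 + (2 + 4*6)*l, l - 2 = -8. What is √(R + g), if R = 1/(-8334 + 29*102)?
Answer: I*√15128085/336 ≈ 11.576*I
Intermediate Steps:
l = -6 (l = 2 - 8 = -6)
g = -134 (g = 22 + (2 + 4*6)*(-6) = 22 + (2 + 24)*(-6) = 22 + 26*(-6) = 22 - 156 = -134)
R = -1/5376 (R = 1/(-8334 + 2958) = 1/(-5376) = -1/5376 ≈ -0.00018601)
√(R + g) = √(-1/5376 - 134) = √(-720385/5376) = I*√15128085/336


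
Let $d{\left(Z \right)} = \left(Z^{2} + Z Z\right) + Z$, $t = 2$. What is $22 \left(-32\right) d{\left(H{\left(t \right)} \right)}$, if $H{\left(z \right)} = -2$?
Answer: $-4224$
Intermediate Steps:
$d{\left(Z \right)} = Z + 2 Z^{2}$ ($d{\left(Z \right)} = \left(Z^{2} + Z^{2}\right) + Z = 2 Z^{2} + Z = Z + 2 Z^{2}$)
$22 \left(-32\right) d{\left(H{\left(t \right)} \right)} = 22 \left(-32\right) \left(- 2 \left(1 + 2 \left(-2\right)\right)\right) = - 704 \left(- 2 \left(1 - 4\right)\right) = - 704 \left(\left(-2\right) \left(-3\right)\right) = \left(-704\right) 6 = -4224$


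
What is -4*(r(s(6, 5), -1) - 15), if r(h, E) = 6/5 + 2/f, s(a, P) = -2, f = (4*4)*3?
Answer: 1651/30 ≈ 55.033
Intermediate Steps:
f = 48 (f = 16*3 = 48)
r(h, E) = 149/120 (r(h, E) = 6/5 + 2/48 = 6*(⅕) + 2*(1/48) = 6/5 + 1/24 = 149/120)
-4*(r(s(6, 5), -1) - 15) = -4*(149/120 - 15) = -4*(-1651/120) = 1651/30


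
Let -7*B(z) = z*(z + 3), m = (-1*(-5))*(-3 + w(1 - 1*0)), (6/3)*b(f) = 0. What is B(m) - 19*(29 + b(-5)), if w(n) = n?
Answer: -561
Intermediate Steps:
b(f) = 0 (b(f) = (½)*0 = 0)
m = -10 (m = (-1*(-5))*(-3 + (1 - 1*0)) = 5*(-3 + (1 + 0)) = 5*(-3 + 1) = 5*(-2) = -10)
B(z) = -z*(3 + z)/7 (B(z) = -z*(z + 3)/7 = -z*(3 + z)/7)
B(m) - 19*(29 + b(-5)) = -⅐*(-10)*(3 - 10) - 19*(29 + 0) = -⅐*(-10)*(-7) - 19*29 = -10 - 551 = -561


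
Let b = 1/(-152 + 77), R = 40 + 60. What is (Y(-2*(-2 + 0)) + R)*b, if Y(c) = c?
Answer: -104/75 ≈ -1.3867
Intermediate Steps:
R = 100
b = -1/75 (b = 1/(-75) = -1/75 ≈ -0.013333)
(Y(-2*(-2 + 0)) + R)*b = (-2*(-2 + 0) + 100)*(-1/75) = (-2*(-2) + 100)*(-1/75) = (4 + 100)*(-1/75) = 104*(-1/75) = -104/75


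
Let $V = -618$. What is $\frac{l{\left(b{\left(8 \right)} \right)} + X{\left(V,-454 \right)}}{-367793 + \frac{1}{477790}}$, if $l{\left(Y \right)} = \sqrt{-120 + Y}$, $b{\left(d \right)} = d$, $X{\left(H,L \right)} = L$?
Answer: $\frac{216916660}{175727817469} - \frac{1911160 i \sqrt{7}}{175727817469} \approx 0.0012344 - 2.8774 \cdot 10^{-5} i$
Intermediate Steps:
$\frac{l{\left(b{\left(8 \right)} \right)} + X{\left(V,-454 \right)}}{-367793 + \frac{1}{477790}} = \frac{\sqrt{-120 + 8} - 454}{-367793 + \frac{1}{477790}} = \frac{\sqrt{-112} - 454}{-367793 + \frac{1}{477790}} = \frac{4 i \sqrt{7} - 454}{- \frac{175727817469}{477790}} = \left(-454 + 4 i \sqrt{7}\right) \left(- \frac{477790}{175727817469}\right) = \frac{216916660}{175727817469} - \frac{1911160 i \sqrt{7}}{175727817469}$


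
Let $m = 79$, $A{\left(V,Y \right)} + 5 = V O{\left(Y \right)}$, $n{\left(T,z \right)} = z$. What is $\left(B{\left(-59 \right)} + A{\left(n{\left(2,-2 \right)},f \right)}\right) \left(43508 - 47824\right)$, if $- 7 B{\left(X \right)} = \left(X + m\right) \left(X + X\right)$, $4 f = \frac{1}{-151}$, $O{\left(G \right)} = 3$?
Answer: $- \frac{9853428}{7} \approx -1.4076 \cdot 10^{6}$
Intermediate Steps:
$f = - \frac{1}{604}$ ($f = \frac{1}{4 \left(-151\right)} = \frac{1}{4} \left(- \frac{1}{151}\right) = - \frac{1}{604} \approx -0.0016556$)
$A{\left(V,Y \right)} = -5 + 3 V$ ($A{\left(V,Y \right)} = -5 + V 3 = -5 + 3 V$)
$B{\left(X \right)} = - \frac{2 X \left(79 + X\right)}{7}$ ($B{\left(X \right)} = - \frac{\left(X + 79\right) \left(X + X\right)}{7} = - \frac{\left(79 + X\right) 2 X}{7} = - \frac{2 X \left(79 + X\right)}{7}$)
$\left(B{\left(-59 \right)} + A{\left(n{\left(2,-2 \right)},f \right)}\right) \left(43508 - 47824\right) = \left(\left(- \frac{2}{7}\right) \left(-59\right) \left(79 - 59\right) + \left(-5 + 3 \left(-2\right)\right)\right) \left(43508 - 47824\right) = \left(\left(- \frac{2}{7}\right) \left(-59\right) 20 - 11\right) \left(-4316\right) = \left(\frac{2360}{7} - 11\right) \left(-4316\right) = \frac{2283}{7} \left(-4316\right) = - \frac{9853428}{7}$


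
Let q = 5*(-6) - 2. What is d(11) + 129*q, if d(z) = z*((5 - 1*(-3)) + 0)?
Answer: -4040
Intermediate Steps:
d(z) = 8*z (d(z) = z*((5 + 3) + 0) = z*(8 + 0) = z*8 = 8*z)
q = -32 (q = -30 - 2 = -32)
d(11) + 129*q = 8*11 + 129*(-32) = 88 - 4128 = -4040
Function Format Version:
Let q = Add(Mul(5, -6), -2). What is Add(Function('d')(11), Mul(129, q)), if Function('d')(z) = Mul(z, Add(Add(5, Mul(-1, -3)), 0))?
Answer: -4040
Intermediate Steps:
Function('d')(z) = Mul(8, z) (Function('d')(z) = Mul(z, Add(Add(5, 3), 0)) = Mul(z, Add(8, 0)) = Mul(z, 8) = Mul(8, z))
q = -32 (q = Add(-30, -2) = -32)
Add(Function('d')(11), Mul(129, q)) = Add(Mul(8, 11), Mul(129, -32)) = Add(88, -4128) = -4040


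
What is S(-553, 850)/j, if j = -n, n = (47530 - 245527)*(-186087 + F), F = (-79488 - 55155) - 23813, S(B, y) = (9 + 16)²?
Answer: -625/68218480371 ≈ -9.1617e-9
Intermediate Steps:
S(B, y) = 625 (S(B, y) = 25² = 625)
F = -158456 (F = -134643 - 23813 = -158456)
n = 68218480371 (n = (47530 - 245527)*(-186087 - 158456) = -197997*(-344543) = 68218480371)
j = -68218480371 (j = -1*68218480371 = -68218480371)
S(-553, 850)/j = 625/(-68218480371) = 625*(-1/68218480371) = -625/68218480371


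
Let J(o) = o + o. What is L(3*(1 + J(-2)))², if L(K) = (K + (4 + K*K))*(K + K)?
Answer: 1871424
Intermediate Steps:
J(o) = 2*o
L(K) = 2*K*(4 + K + K²) (L(K) = (K + (4 + K²))*(2*K) = (4 + K + K²)*(2*K) = 2*K*(4 + K + K²))
L(3*(1 + J(-2)))² = (2*(3*(1 + 2*(-2)))*(4 + 3*(1 + 2*(-2)) + (3*(1 + 2*(-2)))²))² = (2*(3*(1 - 4))*(4 + 3*(1 - 4) + (3*(1 - 4))²))² = (2*(3*(-3))*(4 + 3*(-3) + (3*(-3))²))² = (2*(-9)*(4 - 9 + (-9)²))² = (2*(-9)*(4 - 9 + 81))² = (2*(-9)*76)² = (-1368)² = 1871424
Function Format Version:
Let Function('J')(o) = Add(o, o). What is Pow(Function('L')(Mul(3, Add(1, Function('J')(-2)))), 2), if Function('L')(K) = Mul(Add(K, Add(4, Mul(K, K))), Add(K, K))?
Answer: 1871424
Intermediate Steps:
Function('J')(o) = Mul(2, o)
Function('L')(K) = Mul(2, K, Add(4, K, Pow(K, 2))) (Function('L')(K) = Mul(Add(K, Add(4, Pow(K, 2))), Mul(2, K)) = Mul(Add(4, K, Pow(K, 2)), Mul(2, K)) = Mul(2, K, Add(4, K, Pow(K, 2))))
Pow(Function('L')(Mul(3, Add(1, Function('J')(-2)))), 2) = Pow(Mul(2, Mul(3, Add(1, Mul(2, -2))), Add(4, Mul(3, Add(1, Mul(2, -2))), Pow(Mul(3, Add(1, Mul(2, -2))), 2))), 2) = Pow(Mul(2, Mul(3, Add(1, -4)), Add(4, Mul(3, Add(1, -4)), Pow(Mul(3, Add(1, -4)), 2))), 2) = Pow(Mul(2, Mul(3, -3), Add(4, Mul(3, -3), Pow(Mul(3, -3), 2))), 2) = Pow(Mul(2, -9, Add(4, -9, Pow(-9, 2))), 2) = Pow(Mul(2, -9, Add(4, -9, 81)), 2) = Pow(Mul(2, -9, 76), 2) = Pow(-1368, 2) = 1871424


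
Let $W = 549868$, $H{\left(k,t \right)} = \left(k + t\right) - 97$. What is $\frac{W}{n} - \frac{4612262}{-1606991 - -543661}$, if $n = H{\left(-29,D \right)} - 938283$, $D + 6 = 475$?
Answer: $\frac{93533346996}{24933493505} \approx 3.7513$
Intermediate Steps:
$D = 469$ ($D = -6 + 475 = 469$)
$H{\left(k,t \right)} = -97 + k + t$
$n = -937940$ ($n = \left(-97 - 29 + 469\right) - 938283 = 343 - 938283 = -937940$)
$\frac{W}{n} - \frac{4612262}{-1606991 - -543661} = \frac{549868}{-937940} - \frac{4612262}{-1606991 - -543661} = 549868 \left(- \frac{1}{937940}\right) - \frac{4612262}{-1606991 + 543661} = - \frac{137467}{234485} - \frac{4612262}{-1063330} = - \frac{137467}{234485} - - \frac{2306131}{531665} = - \frac{137467}{234485} + \frac{2306131}{531665} = \frac{93533346996}{24933493505}$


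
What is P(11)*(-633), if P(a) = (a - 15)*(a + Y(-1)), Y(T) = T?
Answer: 25320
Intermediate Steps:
P(a) = (-1 + a)*(-15 + a) (P(a) = (a - 15)*(a - 1) = (-15 + a)*(-1 + a) = (-1 + a)*(-15 + a))
P(11)*(-633) = (15 + 11² - 16*11)*(-633) = (15 + 121 - 176)*(-633) = -40*(-633) = 25320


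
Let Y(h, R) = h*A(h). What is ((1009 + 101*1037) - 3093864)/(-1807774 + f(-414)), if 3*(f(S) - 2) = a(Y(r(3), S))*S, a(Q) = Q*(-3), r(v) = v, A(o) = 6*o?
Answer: 1494059/892708 ≈ 1.6736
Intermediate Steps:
Y(h, R) = 6*h**2 (Y(h, R) = h*(6*h) = 6*h**2)
a(Q) = -3*Q
f(S) = 2 - 54*S (f(S) = 2 + ((-18*3**2)*S)/3 = 2 + ((-18*9)*S)/3 = 2 + ((-3*54)*S)/3 = 2 + (-162*S)/3 = 2 - 54*S)
((1009 + 101*1037) - 3093864)/(-1807774 + f(-414)) = ((1009 + 101*1037) - 3093864)/(-1807774 + (2 - 54*(-414))) = ((1009 + 104737) - 3093864)/(-1807774 + (2 + 22356)) = (105746 - 3093864)/(-1807774 + 22358) = -2988118/(-1785416) = -2988118*(-1/1785416) = 1494059/892708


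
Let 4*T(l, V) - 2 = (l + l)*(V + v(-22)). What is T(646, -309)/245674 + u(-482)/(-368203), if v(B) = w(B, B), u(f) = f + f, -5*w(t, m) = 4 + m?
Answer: -32803705941/82234458020 ≈ -0.39890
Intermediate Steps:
w(t, m) = -⅘ - m/5 (w(t, m) = -(4 + m)/5 = -⅘ - m/5)
u(f) = 2*f
v(B) = -⅘ - B/5
T(l, V) = ½ + l*(18/5 + V)/2 (T(l, V) = ½ + ((l + l)*(V + (-⅘ - ⅕*(-22))))/4 = ½ + ((2*l)*(V + (-⅘ + 22/5)))/4 = ½ + ((2*l)*(V + 18/5))/4 = ½ + ((2*l)*(18/5 + V))/4 = ½ + (2*l*(18/5 + V))/4 = ½ + l*(18/5 + V)/2)
T(646, -309)/245674 + u(-482)/(-368203) = (½ + (9/5)*646 + (½)*(-309)*646)/245674 + (2*(-482))/(-368203) = (½ + 5814/5 - 99807)*(1/245674) - 964*(-1/368203) = -986437/10*1/245674 + 964/368203 = -986437/2456740 + 964/368203 = -32803705941/82234458020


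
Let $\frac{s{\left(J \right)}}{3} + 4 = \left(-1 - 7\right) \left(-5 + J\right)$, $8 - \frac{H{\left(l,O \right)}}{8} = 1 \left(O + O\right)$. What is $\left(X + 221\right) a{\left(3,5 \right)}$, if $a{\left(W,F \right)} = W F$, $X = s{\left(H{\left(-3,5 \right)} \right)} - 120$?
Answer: $8895$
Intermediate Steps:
$H{\left(l,O \right)} = 64 - 16 O$ ($H{\left(l,O \right)} = 64 - 8 \cdot 1 \left(O + O\right) = 64 - 8 \cdot 1 \cdot 2 O = 64 - 8 \cdot 2 O = 64 - 16 O$)
$s{\left(J \right)} = 108 - 24 J$ ($s{\left(J \right)} = -12 + 3 \left(-1 - 7\right) \left(-5 + J\right) = -12 + 3 \left(- 8 \left(-5 + J\right)\right) = -12 + 3 \left(40 - 8 J\right) = -12 - \left(-120 + 24 J\right) = 108 - 24 J$)
$X = 372$ ($X = \left(108 - 24 \left(64 - 80\right)\right) - 120 = \left(108 - -384\right) - 120 = \left(108 + 384\right) - 120 = 492 - 120 = 372$)
$a{\left(W,F \right)} = F W$
$\left(X + 221\right) a{\left(3,5 \right)} = \left(372 + 221\right) 5 \cdot 3 = 593 \cdot 15 = 8895$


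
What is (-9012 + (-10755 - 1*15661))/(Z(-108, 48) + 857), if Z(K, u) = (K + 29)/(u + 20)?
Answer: -2409104/58197 ≈ -41.396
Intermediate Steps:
Z(K, u) = (29 + K)/(20 + u)
(-9012 + (-10755 - 1*15661))/(Z(-108, 48) + 857) = (-9012 + (-10755 - 1*15661))/((29 - 108)/(20 + 48) + 857) = (-9012 + (-10755 - 15661))/(-79/68 + 857) = (-9012 - 26416)/((1/68)*(-79) + 857) = -35428/(-79/68 + 857) = -35428/58197/68 = -35428*68/58197 = -2409104/58197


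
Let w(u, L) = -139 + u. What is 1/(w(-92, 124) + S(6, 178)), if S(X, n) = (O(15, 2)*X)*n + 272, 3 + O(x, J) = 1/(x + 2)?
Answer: -17/52703 ≈ -0.00032256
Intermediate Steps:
O(x, J) = -3 + 1/(2 + x) (O(x, J) = -3 + 1/(x + 2) = -3 + 1/(2 + x))
S(X, n) = 272 - 50*X*n/17 (S(X, n) = (((-5 - 3*15)/(2 + 15))*X)*n + 272 = (((-5 - 45)/17)*X)*n + 272 = (((1/17)*(-50))*X)*n + 272 = (-50*X/17)*n + 272 = -50*X*n/17 + 272 = 272 - 50*X*n/17)
1/(w(-92, 124) + S(6, 178)) = 1/((-139 - 92) + (272 - 50/17*6*178)) = 1/(-231 + (272 - 53400/17)) = 1/(-231 - 48776/17) = 1/(-52703/17) = -17/52703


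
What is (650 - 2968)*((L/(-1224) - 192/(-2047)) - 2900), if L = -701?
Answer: 8419394682955/1252764 ≈ 6.7207e+6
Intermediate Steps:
(650 - 2968)*((L/(-1224) - 192/(-2047)) - 2900) = (650 - 2968)*((-701/(-1224) - 192/(-2047)) - 2900) = -2318*((-701*(-1/1224) - 192*(-1/2047)) - 2900) = -2318*((701/1224 + 192/2047) - 2900) = -2318*(1669955/2505528 - 2900) = -2318*(-7264361245/2505528) = 8419394682955/1252764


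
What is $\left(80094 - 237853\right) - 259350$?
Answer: $-417109$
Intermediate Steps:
$\left(80094 - 237853\right) - 259350 = -157759 - 259350 = -417109$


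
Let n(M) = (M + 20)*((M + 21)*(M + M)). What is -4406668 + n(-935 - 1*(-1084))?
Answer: 4154872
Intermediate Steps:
n(M) = 2*M*(20 + M)*(21 + M) (n(M) = (20 + M)*((21 + M)*(2*M)) = (20 + M)*(2*M*(21 + M)) = 2*M*(20 + M)*(21 + M))
-4406668 + n(-935 - 1*(-1084)) = -4406668 + 2*(-935 - 1*(-1084))*(420 + (-935 - 1*(-1084))**2 + 41*(-935 - 1*(-1084))) = -4406668 + 2*(-935 + 1084)*(420 + (-935 + 1084)**2 + 41*(-935 + 1084)) = -4406668 + 2*149*(420 + 149**2 + 41*149) = -4406668 + 2*149*(420 + 22201 + 6109) = -4406668 + 2*149*28730 = -4406668 + 8561540 = 4154872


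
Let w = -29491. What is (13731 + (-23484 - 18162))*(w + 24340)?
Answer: 143790165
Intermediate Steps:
(13731 + (-23484 - 18162))*(w + 24340) = (13731 + (-23484 - 18162))*(-29491 + 24340) = (13731 - 41646)*(-5151) = -27915*(-5151) = 143790165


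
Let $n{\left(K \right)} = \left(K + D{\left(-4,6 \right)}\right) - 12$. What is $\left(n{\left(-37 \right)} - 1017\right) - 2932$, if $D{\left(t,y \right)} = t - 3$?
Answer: $-4005$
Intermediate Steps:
$D{\left(t,y \right)} = -3 + t$
$n{\left(K \right)} = -19 + K$ ($n{\left(K \right)} = \left(K - 7\right) - 12 = \left(-7 + K\right) - 12 = -19 + K$)
$\left(n{\left(-37 \right)} - 1017\right) - 2932 = \left(\left(-19 - 37\right) - 1017\right) - 2932 = \left(-56 - 1017\right) - 2932 = -1073 - 2932 = -4005$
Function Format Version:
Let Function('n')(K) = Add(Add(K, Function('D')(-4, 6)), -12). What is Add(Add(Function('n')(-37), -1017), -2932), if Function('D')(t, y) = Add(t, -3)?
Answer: -4005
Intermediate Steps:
Function('D')(t, y) = Add(-3, t)
Function('n')(K) = Add(-19, K) (Function('n')(K) = Add(Add(K, Add(-3, -4)), -12) = Add(Add(K, -7), -12) = Add(Add(-7, K), -12) = Add(-19, K))
Add(Add(Function('n')(-37), -1017), -2932) = Add(Add(Add(-19, -37), -1017), -2932) = Add(Add(-56, -1017), -2932) = Add(-1073, -2932) = -4005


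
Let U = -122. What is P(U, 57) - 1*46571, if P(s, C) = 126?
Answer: -46445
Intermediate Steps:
P(U, 57) - 1*46571 = 126 - 1*46571 = 126 - 46571 = -46445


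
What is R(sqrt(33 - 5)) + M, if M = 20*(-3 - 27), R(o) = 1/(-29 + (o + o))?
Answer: -437429/729 - 4*sqrt(7)/729 ≈ -600.05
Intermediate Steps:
R(o) = 1/(-29 + 2*o)
M = -600 (M = 20*(-30) = -600)
R(sqrt(33 - 5)) + M = 1/(-29 + 2*sqrt(33 - 5)) - 600 = 1/(-29 + 2*sqrt(28)) - 600 = 1/(-29 + 2*(2*sqrt(7))) - 600 = 1/(-29 + 4*sqrt(7)) - 600 = -600 + 1/(-29 + 4*sqrt(7))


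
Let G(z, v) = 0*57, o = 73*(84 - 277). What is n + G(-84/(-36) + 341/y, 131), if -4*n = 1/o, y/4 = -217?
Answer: 1/56356 ≈ 1.7744e-5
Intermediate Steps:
y = -868 (y = 4*(-217) = -868)
o = -14089 (o = 73*(-193) = -14089)
G(z, v) = 0
n = 1/56356 (n = -1/4/(-14089) = -1/4*(-1/14089) = 1/56356 ≈ 1.7744e-5)
n + G(-84/(-36) + 341/y, 131) = 1/56356 + 0 = 1/56356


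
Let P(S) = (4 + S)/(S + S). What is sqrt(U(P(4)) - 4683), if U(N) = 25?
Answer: I*sqrt(4658) ≈ 68.25*I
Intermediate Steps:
P(S) = (4 + S)/(2*S) (P(S) = (4 + S)/((2*S)) = (4 + S)*(1/(2*S)) = (4 + S)/(2*S))
sqrt(U(P(4)) - 4683) = sqrt(25 - 4683) = sqrt(-4658) = I*sqrt(4658)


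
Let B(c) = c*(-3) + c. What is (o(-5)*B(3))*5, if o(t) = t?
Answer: 150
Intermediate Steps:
B(c) = -2*c (B(c) = -3*c + c = -2*c)
(o(-5)*B(3))*5 = -(-10)*3*5 = -5*(-6)*5 = 30*5 = 150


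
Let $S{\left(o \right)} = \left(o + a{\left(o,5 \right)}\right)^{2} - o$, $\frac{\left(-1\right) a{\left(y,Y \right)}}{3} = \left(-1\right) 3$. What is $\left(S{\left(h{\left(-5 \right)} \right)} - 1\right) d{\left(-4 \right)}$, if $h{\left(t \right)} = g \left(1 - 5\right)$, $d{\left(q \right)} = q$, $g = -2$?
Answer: $-1120$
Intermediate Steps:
$a{\left(y,Y \right)} = 9$ ($a{\left(y,Y \right)} = - 3 \left(\left(-1\right) 3\right) = \left(-3\right) \left(-3\right) = 9$)
$h{\left(t \right)} = 8$ ($h{\left(t \right)} = - 2 \left(1 - 5\right) = \left(-2\right) \left(-4\right) = 8$)
$S{\left(o \right)} = \left(9 + o\right)^{2} - o$ ($S{\left(o \right)} = \left(o + 9\right)^{2} - o = \left(9 + o\right)^{2} - o$)
$\left(S{\left(h{\left(-5 \right)} \right)} - 1\right) d{\left(-4 \right)} = \left(\left(\left(9 + 8\right)^{2} - 8\right) - 1\right) \left(-4\right) = \left(\left(17^{2} - 8\right) - 1\right) \left(-4\right) = \left(\left(289 - 8\right) - 1\right) \left(-4\right) = \left(281 - 1\right) \left(-4\right) = 280 \left(-4\right) = -1120$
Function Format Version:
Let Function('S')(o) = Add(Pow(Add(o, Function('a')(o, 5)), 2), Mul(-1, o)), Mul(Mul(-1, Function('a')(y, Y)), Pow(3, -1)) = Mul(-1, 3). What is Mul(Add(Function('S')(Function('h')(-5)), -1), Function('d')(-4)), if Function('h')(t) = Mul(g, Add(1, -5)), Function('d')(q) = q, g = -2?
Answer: -1120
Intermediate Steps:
Function('a')(y, Y) = 9 (Function('a')(y, Y) = Mul(-3, Mul(-1, 3)) = Mul(-3, -3) = 9)
Function('h')(t) = 8 (Function('h')(t) = Mul(-2, Add(1, -5)) = Mul(-2, -4) = 8)
Function('S')(o) = Add(Pow(Add(9, o), 2), Mul(-1, o)) (Function('S')(o) = Add(Pow(Add(o, 9), 2), Mul(-1, o)) = Add(Pow(Add(9, o), 2), Mul(-1, o)))
Mul(Add(Function('S')(Function('h')(-5)), -1), Function('d')(-4)) = Mul(Add(Add(Pow(Add(9, 8), 2), Mul(-1, 8)), -1), -4) = Mul(Add(Add(Pow(17, 2), -8), -1), -4) = Mul(Add(Add(289, -8), -1), -4) = Mul(Add(281, -1), -4) = Mul(280, -4) = -1120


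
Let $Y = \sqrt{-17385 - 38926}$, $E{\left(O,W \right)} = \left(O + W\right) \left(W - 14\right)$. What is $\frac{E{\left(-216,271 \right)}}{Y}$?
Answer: $- \frac{14135 i \sqrt{56311}}{56311} \approx - 59.566 i$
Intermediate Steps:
$E{\left(O,W \right)} = \left(-14 + W\right) \left(O + W\right)$ ($E{\left(O,W \right)} = \left(O + W\right) \left(-14 + W\right) = \left(-14 + W\right) \left(O + W\right)$)
$Y = i \sqrt{56311}$ ($Y = \sqrt{-56311} = i \sqrt{56311} \approx 237.3 i$)
$\frac{E{\left(-216,271 \right)}}{Y} = \frac{271^{2} - -3024 - 3794 - 58536}{i \sqrt{56311}} = \left(73441 + 3024 - 3794 - 58536\right) \left(- \frac{i \sqrt{56311}}{56311}\right) = 14135 \left(- \frac{i \sqrt{56311}}{56311}\right) = - \frac{14135 i \sqrt{56311}}{56311}$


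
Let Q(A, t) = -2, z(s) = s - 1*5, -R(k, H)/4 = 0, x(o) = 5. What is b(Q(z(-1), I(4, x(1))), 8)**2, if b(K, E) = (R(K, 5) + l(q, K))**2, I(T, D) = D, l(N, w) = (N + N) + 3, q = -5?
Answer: 2401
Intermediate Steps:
l(N, w) = 3 + 2*N (l(N, w) = 2*N + 3 = 3 + 2*N)
R(k, H) = 0 (R(k, H) = -4*0 = 0)
z(s) = -5 + s (z(s) = s - 5 = -5 + s)
b(K, E) = 49 (b(K, E) = (0 + (3 + 2*(-5)))**2 = (0 + (3 - 10))**2 = (0 - 7)**2 = (-7)**2 = 49)
b(Q(z(-1), I(4, x(1))), 8)**2 = 49**2 = 2401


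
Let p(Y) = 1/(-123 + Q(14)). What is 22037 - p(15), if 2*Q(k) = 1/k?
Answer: 75873419/3443 ≈ 22037.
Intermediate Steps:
Q(k) = 1/(2*k)
p(Y) = -28/3443 (p(Y) = 1/(-123 + (½)/14) = 1/(-123 + (½)*(1/14)) = 1/(-123 + 1/28) = 1/(-3443/28) = -28/3443)
22037 - p(15) = 22037 - 1*(-28/3443) = 22037 + 28/3443 = 75873419/3443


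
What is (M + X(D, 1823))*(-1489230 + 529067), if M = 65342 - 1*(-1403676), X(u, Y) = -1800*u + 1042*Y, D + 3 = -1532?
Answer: -5887320088192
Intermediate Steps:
D = -1535 (D = -3 - 1532 = -1535)
M = 1469018 (M = 65342 + 1403676 = 1469018)
(M + X(D, 1823))*(-1489230 + 529067) = (1469018 + (-1800*(-1535) + 1042*1823))*(-1489230 + 529067) = (1469018 + (2763000 + 1899566))*(-960163) = (1469018 + 4662566)*(-960163) = 6131584*(-960163) = -5887320088192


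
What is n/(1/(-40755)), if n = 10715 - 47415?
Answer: 1495708500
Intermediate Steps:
n = -36700
n/(1/(-40755)) = -36700/(1/(-40755)) = -36700/(-1/40755) = -36700*(-40755) = 1495708500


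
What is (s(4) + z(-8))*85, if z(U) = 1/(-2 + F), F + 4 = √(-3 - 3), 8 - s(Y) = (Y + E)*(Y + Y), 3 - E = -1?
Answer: -33405/7 - 85*I*√6/42 ≈ -4772.1 - 4.9573*I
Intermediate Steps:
E = 4 (E = 3 - 1*(-1) = 3 + 1 = 4)
s(Y) = 8 - 2*Y*(4 + Y) (s(Y) = 8 - (Y + 4)*(Y + Y) = 8 - (4 + Y)*2*Y = 8 - 2*Y*(4 + Y))
F = -4 + I*√6 (F = -4 + √(-3 - 3) = -4 + √(-6) = -4 + I*√6 ≈ -4.0 + 2.4495*I)
z(U) = 1/(-6 + I*√6) (z(U) = 1/(-2 + (-4 + I*√6)) = 1/(-6 + I*√6))
(s(4) + z(-8))*85 = ((8 - 8*4 - 2*4²) + (-⅐ - I*√6/42))*85 = ((8 - 32 - 2*16) + (-⅐ - I*√6/42))*85 = ((8 - 32 - 32) + (-⅐ - I*√6/42))*85 = (-56 + (-⅐ - I*√6/42))*85 = (-393/7 - I*√6/42)*85 = -33405/7 - 85*I*√6/42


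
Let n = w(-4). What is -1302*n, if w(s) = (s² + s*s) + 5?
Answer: -48174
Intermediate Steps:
w(s) = 5 + 2*s² (w(s) = (s² + s²) + 5 = 2*s² + 5 = 5 + 2*s²)
n = 37 (n = 5 + 2*(-4)² = 5 + 2*16 = 5 + 32 = 37)
-1302*n = -1302*37 = -48174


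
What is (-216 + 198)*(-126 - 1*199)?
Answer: 5850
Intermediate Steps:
(-216 + 198)*(-126 - 1*199) = -18*(-126 - 199) = -18*(-325) = 5850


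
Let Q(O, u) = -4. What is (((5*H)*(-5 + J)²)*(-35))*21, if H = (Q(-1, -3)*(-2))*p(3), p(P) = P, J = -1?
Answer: -3175200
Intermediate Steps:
H = 24 (H = -4*(-2)*3 = 8*3 = 24)
(((5*H)*(-5 + J)²)*(-35))*21 = (((5*24)*(-5 - 1)²)*(-35))*21 = ((120*(-6)²)*(-35))*21 = ((120*36)*(-35))*21 = (4320*(-35))*21 = -151200*21 = -3175200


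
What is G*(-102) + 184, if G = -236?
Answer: 24256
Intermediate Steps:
G*(-102) + 184 = -236*(-102) + 184 = 24072 + 184 = 24256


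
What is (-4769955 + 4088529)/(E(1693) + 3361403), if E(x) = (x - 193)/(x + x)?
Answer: -1153654218/5690856029 ≈ -0.20272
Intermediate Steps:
E(x) = (-193 + x)/(2*x) (E(x) = (-193 + x)/((2*x)) = (-193 + x)*(1/(2*x)) = (-193 + x)/(2*x))
(-4769955 + 4088529)/(E(1693) + 3361403) = (-4769955 + 4088529)/((½)*(-193 + 1693)/1693 + 3361403) = -681426/((½)*(1/1693)*1500 + 3361403) = -681426/(750/1693 + 3361403) = -681426/5690856029/1693 = -681426*1693/5690856029 = -1153654218/5690856029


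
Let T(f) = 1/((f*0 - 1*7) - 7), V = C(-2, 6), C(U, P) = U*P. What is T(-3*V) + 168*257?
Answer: 604463/14 ≈ 43176.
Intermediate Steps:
C(U, P) = P*U
V = -12 (V = 6*(-2) = -12)
T(f) = -1/14 (T(f) = 1/((0 - 7) - 7) = 1/(-7 - 7) = 1/(-14) = -1/14)
T(-3*V) + 168*257 = -1/14 + 168*257 = -1/14 + 43176 = 604463/14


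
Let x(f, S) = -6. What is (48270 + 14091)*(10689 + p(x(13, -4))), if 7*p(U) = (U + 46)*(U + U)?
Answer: 4636103823/7 ≈ 6.6230e+8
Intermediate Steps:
p(U) = 2*U*(46 + U)/7 (p(U) = ((U + 46)*(U + U))/7 = ((46 + U)*(2*U))/7 = (2*U*(46 + U))/7 = 2*U*(46 + U)/7)
(48270 + 14091)*(10689 + p(x(13, -4))) = (48270 + 14091)*(10689 + (2/7)*(-6)*(46 - 6)) = 62361*(10689 + (2/7)*(-6)*40) = 62361*(10689 - 480/7) = 62361*(74343/7) = 4636103823/7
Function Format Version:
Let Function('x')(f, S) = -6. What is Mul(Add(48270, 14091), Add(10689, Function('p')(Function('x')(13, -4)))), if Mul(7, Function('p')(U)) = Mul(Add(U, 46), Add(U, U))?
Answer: Rational(4636103823, 7) ≈ 6.6230e+8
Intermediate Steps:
Function('p')(U) = Mul(Rational(2, 7), U, Add(46, U)) (Function('p')(U) = Mul(Rational(1, 7), Mul(Add(U, 46), Add(U, U))) = Mul(Rational(1, 7), Mul(Add(46, U), Mul(2, U))) = Mul(Rational(1, 7), Mul(2, U, Add(46, U))) = Mul(Rational(2, 7), U, Add(46, U)))
Mul(Add(48270, 14091), Add(10689, Function('p')(Function('x')(13, -4)))) = Mul(Add(48270, 14091), Add(10689, Mul(Rational(2, 7), -6, Add(46, -6)))) = Mul(62361, Add(10689, Mul(Rational(2, 7), -6, 40))) = Mul(62361, Add(10689, Rational(-480, 7))) = Mul(62361, Rational(74343, 7)) = Rational(4636103823, 7)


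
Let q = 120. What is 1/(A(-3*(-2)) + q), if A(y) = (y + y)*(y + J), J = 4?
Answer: 1/240 ≈ 0.0041667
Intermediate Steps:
A(y) = 2*y*(4 + y) (A(y) = (y + y)*(y + 4) = (2*y)*(4 + y) = 2*y*(4 + y))
1/(A(-3*(-2)) + q) = 1/(2*(-3*(-2))*(4 - 3*(-2)) + 120) = 1/(2*6*(4 + 6) + 120) = 1/(2*6*10 + 120) = 1/(120 + 120) = 1/240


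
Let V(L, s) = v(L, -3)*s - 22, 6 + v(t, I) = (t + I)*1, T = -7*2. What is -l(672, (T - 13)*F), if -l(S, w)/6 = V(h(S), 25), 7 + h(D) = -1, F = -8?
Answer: -2682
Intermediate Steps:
T = -14
h(D) = -8 (h(D) = -7 - 1 = -8)
v(t, I) = -6 + I + t (v(t, I) = -6 + (t + I)*1 = -6 + (I + t)*1 = -6 + (I + t) = -6 + I + t)
V(L, s) = -22 + s*(-9 + L) (V(L, s) = (-6 - 3 + L)*s - 22 = (-9 + L)*s - 22 = s*(-9 + L) - 22 = -22 + s*(-9 + L))
l(S, w) = 2682 (l(S, w) = -6*(-22 + 25*(-9 - 8)) = -6*(-22 + 25*(-17)) = -6*(-22 - 425) = -6*(-447) = 2682)
-l(672, (T - 13)*F) = -1*2682 = -2682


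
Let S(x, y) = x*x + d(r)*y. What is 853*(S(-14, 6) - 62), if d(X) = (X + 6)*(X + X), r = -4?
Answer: 32414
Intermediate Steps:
d(X) = 2*X*(6 + X) (d(X) = (6 + X)*(2*X) = 2*X*(6 + X))
S(x, y) = x**2 - 16*y (S(x, y) = x*x + (2*(-4)*(6 - 4))*y = x**2 + (2*(-4)*2)*y = x**2 - 16*y)
853*(S(-14, 6) - 62) = 853*(((-14)**2 - 16*6) - 62) = 853*((196 - 96) - 62) = 853*(100 - 62) = 853*38 = 32414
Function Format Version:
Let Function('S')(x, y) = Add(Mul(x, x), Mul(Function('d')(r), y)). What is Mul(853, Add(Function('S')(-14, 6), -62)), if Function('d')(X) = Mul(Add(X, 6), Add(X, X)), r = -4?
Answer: 32414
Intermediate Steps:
Function('d')(X) = Mul(2, X, Add(6, X)) (Function('d')(X) = Mul(Add(6, X), Mul(2, X)) = Mul(2, X, Add(6, X)))
Function('S')(x, y) = Add(Pow(x, 2), Mul(-16, y)) (Function('S')(x, y) = Add(Mul(x, x), Mul(Mul(2, -4, Add(6, -4)), y)) = Add(Pow(x, 2), Mul(Mul(2, -4, 2), y)) = Add(Pow(x, 2), Mul(-16, y)))
Mul(853, Add(Function('S')(-14, 6), -62)) = Mul(853, Add(Add(Pow(-14, 2), Mul(-16, 6)), -62)) = Mul(853, Add(Add(196, -96), -62)) = Mul(853, Add(100, -62)) = Mul(853, 38) = 32414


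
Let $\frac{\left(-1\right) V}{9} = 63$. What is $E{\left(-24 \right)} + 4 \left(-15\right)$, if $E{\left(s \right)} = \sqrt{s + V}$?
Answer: $-60 + i \sqrt{591} \approx -60.0 + 24.31 i$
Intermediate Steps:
$V = -567$ ($V = \left(-9\right) 63 = -567$)
$E{\left(s \right)} = \sqrt{-567 + s}$ ($E{\left(s \right)} = \sqrt{s - 567} = \sqrt{-567 + s}$)
$E{\left(-24 \right)} + 4 \left(-15\right) = \sqrt{-567 - 24} + 4 \left(-15\right) = \sqrt{-591} - 60 = i \sqrt{591} - 60 = -60 + i \sqrt{591}$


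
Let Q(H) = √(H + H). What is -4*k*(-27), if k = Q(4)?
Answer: 216*√2 ≈ 305.47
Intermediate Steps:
Q(H) = √2*√H (Q(H) = √(2*H) = √2*√H)
k = 2*√2 (k = √2*√4 = √2*2 = 2*√2 ≈ 2.8284)
-4*k*(-27) = -8*√2*(-27) = 216*√2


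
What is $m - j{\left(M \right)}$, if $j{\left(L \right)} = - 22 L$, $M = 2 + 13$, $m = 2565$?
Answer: $2895$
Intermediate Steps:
$M = 15$
$m - j{\left(M \right)} = 2565 - \left(-22\right) 15 = 2565 - -330 = 2565 + 330 = 2895$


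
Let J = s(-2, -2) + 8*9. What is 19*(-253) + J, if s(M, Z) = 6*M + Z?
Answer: -4749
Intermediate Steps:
s(M, Z) = Z + 6*M
J = 58 (J = (-2 + 6*(-2)) + 8*9 = (-2 - 12) + 72 = -14 + 72 = 58)
19*(-253) + J = 19*(-253) + 58 = -4807 + 58 = -4749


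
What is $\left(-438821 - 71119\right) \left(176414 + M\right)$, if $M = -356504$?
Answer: $91835094600$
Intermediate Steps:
$\left(-438821 - 71119\right) \left(176414 + M\right) = \left(-438821 - 71119\right) \left(176414 - 356504\right) = \left(-509940\right) \left(-180090\right) = 91835094600$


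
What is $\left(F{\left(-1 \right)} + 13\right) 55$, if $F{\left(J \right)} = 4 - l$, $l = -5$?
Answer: $1210$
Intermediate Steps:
$F{\left(J \right)} = 9$ ($F{\left(J \right)} = 4 - -5 = 4 + 5 = 9$)
$\left(F{\left(-1 \right)} + 13\right) 55 = \left(9 + 13\right) 55 = 22 \cdot 55 = 1210$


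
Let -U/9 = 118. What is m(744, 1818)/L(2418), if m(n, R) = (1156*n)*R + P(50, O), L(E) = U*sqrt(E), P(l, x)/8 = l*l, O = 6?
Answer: -390904088*sqrt(2418)/641979 ≈ -29942.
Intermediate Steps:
U = -1062 (U = -9*118 = -1062)
P(l, x) = 8*l**2 (P(l, x) = 8*(l*l) = 8*l**2)
L(E) = -1062*sqrt(E)
m(n, R) = 20000 + 1156*R*n (m(n, R) = (1156*n)*R + 8*50**2 = 1156*R*n + 8*2500 = 1156*R*n + 20000 = 20000 + 1156*R*n)
m(744, 1818)/L(2418) = (20000 + 1156*1818*744)/((-1062*sqrt(2418))) = (20000 + 1563596352)*(-sqrt(2418)/2567916) = 1563616352*(-sqrt(2418)/2567916) = -390904088*sqrt(2418)/641979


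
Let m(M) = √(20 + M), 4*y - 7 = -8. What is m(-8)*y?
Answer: -√3/2 ≈ -0.86602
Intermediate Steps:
y = -¼ (y = 7/4 + (¼)*(-8) = 7/4 - 2 = -¼ ≈ -0.25000)
m(-8)*y = √(20 - 8)*(-¼) = √12*(-¼) = (2*√3)*(-¼) = -√3/2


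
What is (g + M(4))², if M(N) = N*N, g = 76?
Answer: 8464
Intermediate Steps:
M(N) = N²
(g + M(4))² = (76 + 4²)² = (76 + 16)² = 92² = 8464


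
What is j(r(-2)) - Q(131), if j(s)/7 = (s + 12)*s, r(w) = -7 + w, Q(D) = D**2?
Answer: -17350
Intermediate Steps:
j(s) = 7*s*(12 + s) (j(s) = 7*((s + 12)*s) = 7*((12 + s)*s) = 7*(s*(12 + s)) = 7*s*(12 + s))
j(r(-2)) - Q(131) = 7*(-7 - 2)*(12 + (-7 - 2)) - 1*131**2 = 7*(-9)*(12 - 9) - 1*17161 = 7*(-9)*3 - 17161 = -189 - 17161 = -17350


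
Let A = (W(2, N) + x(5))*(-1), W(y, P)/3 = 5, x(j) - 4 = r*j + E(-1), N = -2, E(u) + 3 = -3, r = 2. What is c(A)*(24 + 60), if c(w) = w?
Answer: -1932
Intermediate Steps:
E(u) = -6 (E(u) = -3 - 3 = -6)
x(j) = -2 + 2*j (x(j) = 4 + (2*j - 6) = 4 + (-6 + 2*j) = -2 + 2*j)
W(y, P) = 15 (W(y, P) = 3*5 = 15)
A = -23 (A = (15 + (-2 + 2*5))*(-1) = (15 + (-2 + 10))*(-1) = (15 + 8)*(-1) = 23*(-1) = -23)
c(A)*(24 + 60) = -23*(24 + 60) = -23*84 = -1932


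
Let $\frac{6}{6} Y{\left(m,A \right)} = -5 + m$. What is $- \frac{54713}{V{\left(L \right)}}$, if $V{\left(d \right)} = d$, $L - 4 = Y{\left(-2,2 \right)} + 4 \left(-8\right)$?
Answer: $\frac{54713}{35} \approx 1563.2$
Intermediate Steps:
$Y{\left(m,A \right)} = -5 + m$
$L = -35$ ($L = 4 + \left(\left(-5 - 2\right) + 4 \left(-8\right)\right) = 4 - 39 = -35$)
$- \frac{54713}{V{\left(L \right)}} = - \frac{54713}{-35} = \left(-54713\right) \left(- \frac{1}{35}\right) = \frac{54713}{35}$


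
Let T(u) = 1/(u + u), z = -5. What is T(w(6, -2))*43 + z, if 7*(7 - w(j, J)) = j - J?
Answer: -109/82 ≈ -1.3293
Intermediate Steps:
w(j, J) = 7 - j/7 + J/7 (w(j, J) = 7 - (j - J)/7 = 7 + (-j/7 + J/7) = 7 - j/7 + J/7)
T(u) = 1/(2*u)
T(w(6, -2))*43 + z = (1/(2*(7 - ⅐*6 + (⅐)*(-2))))*43 - 5 = (1/(2*(7 - 6/7 - 2/7)))*43 - 5 = (1/(2*(41/7)))*43 - 5 = ((½)*(7/41))*43 - 5 = (7/82)*43 - 5 = 301/82 - 5 = -109/82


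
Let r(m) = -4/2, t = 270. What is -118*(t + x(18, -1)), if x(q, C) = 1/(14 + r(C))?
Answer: -191219/6 ≈ -31870.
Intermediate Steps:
r(m) = -2 (r(m) = -4*½ = -2)
x(q, C) = 1/12 (x(q, C) = 1/(14 - 2) = 1/12)
-118*(t + x(18, -1)) = -118*(270 + 1/12) = -118*3241/12 = -191219/6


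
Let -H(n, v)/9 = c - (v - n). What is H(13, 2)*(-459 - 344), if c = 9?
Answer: 144540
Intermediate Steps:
H(n, v) = -81 - 9*n + 9*v (H(n, v) = -9*(9 - (v - n)) = -9*(9 + (n - v)) = -9*(9 + n - v) = -81 - 9*n + 9*v)
H(13, 2)*(-459 - 344) = (-81 - 9*13 + 9*2)*(-459 - 344) = (-81 - 117 + 18)*(-803) = -180*(-803) = 144540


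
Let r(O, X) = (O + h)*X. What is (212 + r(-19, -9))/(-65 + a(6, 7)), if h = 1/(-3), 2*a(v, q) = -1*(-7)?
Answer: -772/123 ≈ -6.2764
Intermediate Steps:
a(v, q) = 7/2 (a(v, q) = (-1*(-7))/2 = (½)*7 = 7/2)
h = -⅓ ≈ -0.33333
r(O, X) = X*(-⅓ + O) (r(O, X) = (O - ⅓)*X = (-⅓ + O)*X = X*(-⅓ + O))
(212 + r(-19, -9))/(-65 + a(6, 7)) = (212 - 9*(-⅓ - 19))/(-65 + 7/2) = (212 - 9*(-58/3))/(-123/2) = (212 + 174)*(-2/123) = 386*(-2/123) = -772/123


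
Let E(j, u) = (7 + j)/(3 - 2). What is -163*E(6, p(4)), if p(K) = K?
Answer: -2119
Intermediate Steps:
E(j, u) = 7 + j (E(j, u) = (7 + j)/1 = (7 + j)*1 = 7 + j)
-163*E(6, p(4)) = -163*(7 + 6) = -163*13 = -2119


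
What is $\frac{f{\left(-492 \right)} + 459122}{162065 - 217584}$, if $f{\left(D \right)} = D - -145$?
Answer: $- \frac{458775}{55519} \approx -8.2634$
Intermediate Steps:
$f{\left(D \right)} = 145 + D$ ($f{\left(D \right)} = D + 145 = 145 + D$)
$\frac{f{\left(-492 \right)} + 459122}{162065 - 217584} = \frac{\left(145 - 492\right) + 459122}{162065 - 217584} = \frac{-347 + 459122}{-55519} = 458775 \left(- \frac{1}{55519}\right) = - \frac{458775}{55519}$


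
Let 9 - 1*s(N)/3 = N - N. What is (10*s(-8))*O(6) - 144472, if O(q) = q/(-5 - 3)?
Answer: -289349/2 ≈ -1.4467e+5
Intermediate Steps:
s(N) = 27 (s(N) = 27 - 3*(N - N) = 27 - 3*0 = 27 + 0 = 27)
O(q) = -q/8 (O(q) = q/(-8) = q*(-1/8) = -q/8)
(10*s(-8))*O(6) - 144472 = (10*27)*(-1/8*6) - 144472 = 270*(-3/4) - 144472 = -405/2 - 144472 = -289349/2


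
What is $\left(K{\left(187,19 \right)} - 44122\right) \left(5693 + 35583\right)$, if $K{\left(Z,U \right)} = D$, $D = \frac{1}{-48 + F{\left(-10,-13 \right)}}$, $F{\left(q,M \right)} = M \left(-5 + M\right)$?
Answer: $- \frac{169369688858}{93} \approx -1.8212 \cdot 10^{9}$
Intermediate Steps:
$D = \frac{1}{186}$ ($D = \frac{1}{-48 - 13 \left(-5 - 13\right)} = \frac{1}{-48 - -234} = \frac{1}{-48 + 234} = \frac{1}{186} \approx 0.0053763$)
$K{\left(Z,U \right)} = \frac{1}{186}$
$\left(K{\left(187,19 \right)} - 44122\right) \left(5693 + 35583\right) = \left(\frac{1}{186} - 44122\right) \left(5693 + 35583\right) = \left(- \frac{8206691}{186}\right) 41276 = - \frac{169369688858}{93}$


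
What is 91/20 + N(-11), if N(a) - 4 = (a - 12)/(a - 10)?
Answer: 4051/420 ≈ 9.6452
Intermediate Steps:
N(a) = 4 + (-12 + a)/(-10 + a) (N(a) = 4 + (a - 12)/(a - 10) = 4 + (-12 + a)/(-10 + a))
91/20 + N(-11) = 91/20 + (-52 + 5*(-11))/(-10 - 11) = 91*(1/20) + (-52 - 55)/(-21) = 91/20 - 1/21*(-107) = 91/20 + 107/21 = 4051/420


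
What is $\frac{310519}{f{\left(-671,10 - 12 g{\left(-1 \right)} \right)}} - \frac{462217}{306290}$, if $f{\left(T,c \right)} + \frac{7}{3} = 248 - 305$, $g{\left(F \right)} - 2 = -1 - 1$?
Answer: $- \frac{71352217039}{13629905} \approx -5235.0$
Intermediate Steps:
$g{\left(F \right)} = 0$ ($g{\left(F \right)} = 2 - 2 = 0$)
$f{\left(T,c \right)} = - \frac{178}{3}$ ($f{\left(T,c \right)} = - \frac{7}{3} + \left(248 - 305\right) = - \frac{7}{3} - 57 = - \frac{178}{3}$)
$\frac{310519}{f{\left(-671,10 - 12 g{\left(-1 \right)} \right)}} - \frac{462217}{306290} = \frac{310519}{- \frac{178}{3}} - \frac{462217}{306290} = 310519 \left(- \frac{3}{178}\right) - \frac{462217}{306290} = - \frac{931557}{178} - \frac{462217}{306290} = - \frac{71352217039}{13629905}$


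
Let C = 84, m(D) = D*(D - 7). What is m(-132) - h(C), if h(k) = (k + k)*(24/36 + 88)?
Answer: 3452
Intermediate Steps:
m(D) = D*(-7 + D)
h(k) = 532*k/3 (h(k) = (2*k)*(24*(1/36) + 88) = (2*k)*(2/3 + 88) = (2*k)*(266/3) = 532*k/3)
m(-132) - h(C) = -132*(-7 - 132) - 532*84/3 = -132*(-139) - 1*14896 = 18348 - 14896 = 3452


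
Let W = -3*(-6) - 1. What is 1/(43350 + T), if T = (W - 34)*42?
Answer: 1/42636 ≈ 2.3454e-5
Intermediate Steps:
W = 17 (W = 18 - 1 = 17)
T = -714 (T = (17 - 34)*42 = -17*42 = -714)
1/(43350 + T) = 1/(43350 - 714) = 1/42636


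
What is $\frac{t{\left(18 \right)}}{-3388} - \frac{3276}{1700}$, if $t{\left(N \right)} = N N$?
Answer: $- \frac{728118}{359975} \approx -2.0227$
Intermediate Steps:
$t{\left(N \right)} = N^{2}$
$\frac{t{\left(18 \right)}}{-3388} - \frac{3276}{1700} = \frac{18^{2}}{-3388} - \frac{3276}{1700} = 324 \left(- \frac{1}{3388}\right) - \frac{819}{425} = - \frac{81}{847} - \frac{819}{425} = - \frac{728118}{359975}$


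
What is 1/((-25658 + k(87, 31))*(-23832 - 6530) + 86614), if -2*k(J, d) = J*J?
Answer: 1/894019799 ≈ 1.1185e-9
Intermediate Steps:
k(J, d) = -J**2/2 (k(J, d) = -J*J/2 = -J**2/2)
1/((-25658 + k(87, 31))*(-23832 - 6530) + 86614) = 1/((-25658 - 1/2*87**2)*(-23832 - 6530) + 86614) = 1/((-25658 - 1/2*7569)*(-30362) + 86614) = 1/((-25658 - 7569/2)*(-30362) + 86614) = 1/(-58885/2*(-30362) + 86614) = 1/(893933185 + 86614) = 1/894019799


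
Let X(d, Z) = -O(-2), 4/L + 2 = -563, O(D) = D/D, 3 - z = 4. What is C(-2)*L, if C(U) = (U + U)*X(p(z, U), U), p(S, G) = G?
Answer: -16/565 ≈ -0.028319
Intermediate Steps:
z = -1 (z = 3 - 1*4 = 3 - 4 = -1)
O(D) = 1
L = -4/565 (L = 4/(-2 - 563) = 4/(-565) = 4*(-1/565) = -4/565 ≈ -0.0070796)
X(d, Z) = -1 (X(d, Z) = -1*1 = -1)
C(U) = -2*U (C(U) = (U + U)*(-1) = (2*U)*(-1) = -2*U)
C(-2)*L = -2*(-2)*(-4/565) = 4*(-4/565) = -16/565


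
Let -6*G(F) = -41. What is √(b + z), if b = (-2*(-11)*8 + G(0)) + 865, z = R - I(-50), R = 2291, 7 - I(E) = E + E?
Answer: √116346/6 ≈ 56.849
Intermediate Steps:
G(F) = 41/6 (G(F) = -⅙*(-41) = 41/6)
I(E) = 7 - 2*E (I(E) = 7 - (E + E) = 7 - 2*E)
z = 2184 (z = 2291 - (7 - 2*(-50)) = 2291 - (7 + 100) = 2291 - 1*107 = 2291 - 107 = 2184)
b = 6287/6 (b = (-2*(-11)*8 + 41/6) + 865 = (22*8 + 41/6) + 865 = (176 + 41/6) + 865 = 1097/6 + 865 = 6287/6 ≈ 1047.8)
√(b + z) = √(6287/6 + 2184) = √(19391/6) = √116346/6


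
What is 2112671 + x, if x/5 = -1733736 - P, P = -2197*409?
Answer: -2063144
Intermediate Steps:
P = -898573
x = -4175815 (x = 5*(-1733736 - 1*(-898573)) = 5*(-1733736 + 898573) = 5*(-835163) = -4175815)
2112671 + x = 2112671 - 4175815 = -2063144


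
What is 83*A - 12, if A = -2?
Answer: -178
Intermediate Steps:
83*A - 12 = 83*(-2) - 12 = -166 - 12 = -178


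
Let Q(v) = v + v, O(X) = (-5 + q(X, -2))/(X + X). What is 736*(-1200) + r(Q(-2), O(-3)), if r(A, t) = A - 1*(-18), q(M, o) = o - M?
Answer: -883186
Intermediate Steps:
O(X) = (-7 - X)/(2*X) (O(X) = (-5 + (-2 - X))/(X + X) = (-7 - X)/((2*X)) = (-7 - X)*(1/(2*X)) = (-7 - X)/(2*X))
Q(v) = 2*v
r(A, t) = 18 + A (r(A, t) = A + 18 = 18 + A)
736*(-1200) + r(Q(-2), O(-3)) = 736*(-1200) + (18 + 2*(-2)) = -883200 + (18 - 4) = -883200 + 14 = -883186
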